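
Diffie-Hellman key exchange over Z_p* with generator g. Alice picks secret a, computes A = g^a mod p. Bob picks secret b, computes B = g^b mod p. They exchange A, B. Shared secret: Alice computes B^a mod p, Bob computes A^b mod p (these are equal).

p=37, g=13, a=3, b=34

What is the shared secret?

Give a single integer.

A = 13^3 mod 37  (bits of 3 = 11)
  bit 0 = 1: r = r^2 * 13 mod 37 = 1^2 * 13 = 1*13 = 13
  bit 1 = 1: r = r^2 * 13 mod 37 = 13^2 * 13 = 21*13 = 14
  -> A = 14
B = 13^34 mod 37  (bits of 34 = 100010)
  bit 0 = 1: r = r^2 * 13 mod 37 = 1^2 * 13 = 1*13 = 13
  bit 1 = 0: r = r^2 mod 37 = 13^2 = 21
  bit 2 = 0: r = r^2 mod 37 = 21^2 = 34
  bit 3 = 0: r = r^2 mod 37 = 34^2 = 9
  bit 4 = 1: r = r^2 * 13 mod 37 = 9^2 * 13 = 7*13 = 17
  bit 5 = 0: r = r^2 mod 37 = 17^2 = 30
  -> B = 30
s = B^a = 30^3 mod 37  (bits of 3 = 11)
  bit 0 = 1: r = r^2 * 30 mod 37 = 1^2 * 30 = 1*30 = 30
  bit 1 = 1: r = r^2 * 30 mod 37 = 30^2 * 30 = 12*30 = 27
  -> s = B^a = 27

Answer: 27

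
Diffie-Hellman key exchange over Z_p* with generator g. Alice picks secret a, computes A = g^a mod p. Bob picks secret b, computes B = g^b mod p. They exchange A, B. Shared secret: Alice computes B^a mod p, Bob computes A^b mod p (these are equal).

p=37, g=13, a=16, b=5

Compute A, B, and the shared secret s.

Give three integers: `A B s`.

A = 13^16 mod 37  (bits of 16 = 10000)
  bit 0 = 1: r = r^2 * 13 mod 37 = 1^2 * 13 = 1*13 = 13
  bit 1 = 0: r = r^2 mod 37 = 13^2 = 21
  bit 2 = 0: r = r^2 mod 37 = 21^2 = 34
  bit 3 = 0: r = r^2 mod 37 = 34^2 = 9
  bit 4 = 0: r = r^2 mod 37 = 9^2 = 7
  -> A = 7
B = 13^5 mod 37  (bits of 5 = 101)
  bit 0 = 1: r = r^2 * 13 mod 37 = 1^2 * 13 = 1*13 = 13
  bit 1 = 0: r = r^2 mod 37 = 13^2 = 21
  bit 2 = 1: r = r^2 * 13 mod 37 = 21^2 * 13 = 34*13 = 35
  -> B = 35
s = B^a = 35^16 mod 37  (bits of 16 = 10000)
  bit 0 = 1: r = r^2 * 35 mod 37 = 1^2 * 35 = 1*35 = 35
  bit 1 = 0: r = r^2 mod 37 = 35^2 = 4
  bit 2 = 0: r = r^2 mod 37 = 4^2 = 16
  bit 3 = 0: r = r^2 mod 37 = 16^2 = 34
  bit 4 = 0: r = r^2 mod 37 = 34^2 = 9
  -> s = B^a = 9

Answer: 7 35 9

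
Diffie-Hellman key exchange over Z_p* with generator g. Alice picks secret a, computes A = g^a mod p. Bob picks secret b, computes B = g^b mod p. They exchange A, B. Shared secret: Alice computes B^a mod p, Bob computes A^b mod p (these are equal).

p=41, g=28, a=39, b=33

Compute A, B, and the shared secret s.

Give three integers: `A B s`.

A = 28^39 mod 41  (bits of 39 = 100111)
  bit 0 = 1: r = r^2 * 28 mod 41 = 1^2 * 28 = 1*28 = 28
  bit 1 = 0: r = r^2 mod 41 = 28^2 = 5
  bit 2 = 0: r = r^2 mod 41 = 5^2 = 25
  bit 3 = 1: r = r^2 * 28 mod 41 = 25^2 * 28 = 10*28 = 34
  bit 4 = 1: r = r^2 * 28 mod 41 = 34^2 * 28 = 8*28 = 19
  bit 5 = 1: r = r^2 * 28 mod 41 = 19^2 * 28 = 33*28 = 22
  -> A = 22
B = 28^33 mod 41  (bits of 33 = 100001)
  bit 0 = 1: r = r^2 * 28 mod 41 = 1^2 * 28 = 1*28 = 28
  bit 1 = 0: r = r^2 mod 41 = 28^2 = 5
  bit 2 = 0: r = r^2 mod 41 = 5^2 = 25
  bit 3 = 0: r = r^2 mod 41 = 25^2 = 10
  bit 4 = 0: r = r^2 mod 41 = 10^2 = 18
  bit 5 = 1: r = r^2 * 28 mod 41 = 18^2 * 28 = 37*28 = 11
  -> B = 11
s = B^a = 11^39 mod 41  (bits of 39 = 100111)
  bit 0 = 1: r = r^2 * 11 mod 41 = 1^2 * 11 = 1*11 = 11
  bit 1 = 0: r = r^2 mod 41 = 11^2 = 39
  bit 2 = 0: r = r^2 mod 41 = 39^2 = 4
  bit 3 = 1: r = r^2 * 11 mod 41 = 4^2 * 11 = 16*11 = 12
  bit 4 = 1: r = r^2 * 11 mod 41 = 12^2 * 11 = 21*11 = 26
  bit 5 = 1: r = r^2 * 11 mod 41 = 26^2 * 11 = 20*11 = 15
  -> s = B^a = 15

Answer: 22 11 15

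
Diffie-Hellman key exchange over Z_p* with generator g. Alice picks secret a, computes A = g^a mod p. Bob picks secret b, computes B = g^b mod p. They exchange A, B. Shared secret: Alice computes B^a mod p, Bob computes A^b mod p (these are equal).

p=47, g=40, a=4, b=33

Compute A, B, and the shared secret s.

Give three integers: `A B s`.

A = 40^4 mod 47  (bits of 4 = 100)
  bit 0 = 1: r = r^2 * 40 mod 47 = 1^2 * 40 = 1*40 = 40
  bit 1 = 0: r = r^2 mod 47 = 40^2 = 2
  bit 2 = 0: r = r^2 mod 47 = 2^2 = 4
  -> A = 4
B = 40^33 mod 47  (bits of 33 = 100001)
  bit 0 = 1: r = r^2 * 40 mod 47 = 1^2 * 40 = 1*40 = 40
  bit 1 = 0: r = r^2 mod 47 = 40^2 = 2
  bit 2 = 0: r = r^2 mod 47 = 2^2 = 4
  bit 3 = 0: r = r^2 mod 47 = 4^2 = 16
  bit 4 = 0: r = r^2 mod 47 = 16^2 = 21
  bit 5 = 1: r = r^2 * 40 mod 47 = 21^2 * 40 = 18*40 = 15
  -> B = 15
s = B^a = 15^4 mod 47  (bits of 4 = 100)
  bit 0 = 1: r = r^2 * 15 mod 47 = 1^2 * 15 = 1*15 = 15
  bit 1 = 0: r = r^2 mod 47 = 15^2 = 37
  bit 2 = 0: r = r^2 mod 47 = 37^2 = 6
  -> s = B^a = 6

Answer: 4 15 6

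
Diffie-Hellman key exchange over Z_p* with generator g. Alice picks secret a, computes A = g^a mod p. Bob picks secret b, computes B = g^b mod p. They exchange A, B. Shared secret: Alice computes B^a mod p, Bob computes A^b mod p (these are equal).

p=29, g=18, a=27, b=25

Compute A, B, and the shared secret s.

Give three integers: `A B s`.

Answer: 21 10 3

Derivation:
A = 18^27 mod 29  (bits of 27 = 11011)
  bit 0 = 1: r = r^2 * 18 mod 29 = 1^2 * 18 = 1*18 = 18
  bit 1 = 1: r = r^2 * 18 mod 29 = 18^2 * 18 = 5*18 = 3
  bit 2 = 0: r = r^2 mod 29 = 3^2 = 9
  bit 3 = 1: r = r^2 * 18 mod 29 = 9^2 * 18 = 23*18 = 8
  bit 4 = 1: r = r^2 * 18 mod 29 = 8^2 * 18 = 6*18 = 21
  -> A = 21
B = 18^25 mod 29  (bits of 25 = 11001)
  bit 0 = 1: r = r^2 * 18 mod 29 = 1^2 * 18 = 1*18 = 18
  bit 1 = 1: r = r^2 * 18 mod 29 = 18^2 * 18 = 5*18 = 3
  bit 2 = 0: r = r^2 mod 29 = 3^2 = 9
  bit 3 = 0: r = r^2 mod 29 = 9^2 = 23
  bit 4 = 1: r = r^2 * 18 mod 29 = 23^2 * 18 = 7*18 = 10
  -> B = 10
s = B^a = 10^27 mod 29  (bits of 27 = 11011)
  bit 0 = 1: r = r^2 * 10 mod 29 = 1^2 * 10 = 1*10 = 10
  bit 1 = 1: r = r^2 * 10 mod 29 = 10^2 * 10 = 13*10 = 14
  bit 2 = 0: r = r^2 mod 29 = 14^2 = 22
  bit 3 = 1: r = r^2 * 10 mod 29 = 22^2 * 10 = 20*10 = 26
  bit 4 = 1: r = r^2 * 10 mod 29 = 26^2 * 10 = 9*10 = 3
  -> s = B^a = 3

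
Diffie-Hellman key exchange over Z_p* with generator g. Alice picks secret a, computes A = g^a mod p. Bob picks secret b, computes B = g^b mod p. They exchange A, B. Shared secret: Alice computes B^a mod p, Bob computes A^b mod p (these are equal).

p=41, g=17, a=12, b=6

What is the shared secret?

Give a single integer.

A = 17^12 mod 41  (bits of 12 = 1100)
  bit 0 = 1: r = r^2 * 17 mod 41 = 1^2 * 17 = 1*17 = 17
  bit 1 = 1: r = r^2 * 17 mod 41 = 17^2 * 17 = 2*17 = 34
  bit 2 = 0: r = r^2 mod 41 = 34^2 = 8
  bit 3 = 0: r = r^2 mod 41 = 8^2 = 23
  -> A = 23
B = 17^6 mod 41  (bits of 6 = 110)
  bit 0 = 1: r = r^2 * 17 mod 41 = 1^2 * 17 = 1*17 = 17
  bit 1 = 1: r = r^2 * 17 mod 41 = 17^2 * 17 = 2*17 = 34
  bit 2 = 0: r = r^2 mod 41 = 34^2 = 8
  -> B = 8
s = B^a = 8^12 mod 41  (bits of 12 = 1100)
  bit 0 = 1: r = r^2 * 8 mod 41 = 1^2 * 8 = 1*8 = 8
  bit 1 = 1: r = r^2 * 8 mod 41 = 8^2 * 8 = 23*8 = 20
  bit 2 = 0: r = r^2 mod 41 = 20^2 = 31
  bit 3 = 0: r = r^2 mod 41 = 31^2 = 18
  -> s = B^a = 18

Answer: 18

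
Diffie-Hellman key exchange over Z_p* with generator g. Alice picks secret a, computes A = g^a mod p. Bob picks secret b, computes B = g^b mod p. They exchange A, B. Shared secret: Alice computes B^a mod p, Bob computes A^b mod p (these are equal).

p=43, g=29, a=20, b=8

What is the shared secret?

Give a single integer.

A = 29^20 mod 43  (bits of 20 = 10100)
  bit 0 = 1: r = r^2 * 29 mod 43 = 1^2 * 29 = 1*29 = 29
  bit 1 = 0: r = r^2 mod 43 = 29^2 = 24
  bit 2 = 1: r = r^2 * 29 mod 43 = 24^2 * 29 = 17*29 = 20
  bit 3 = 0: r = r^2 mod 43 = 20^2 = 13
  bit 4 = 0: r = r^2 mod 43 = 13^2 = 40
  -> A = 40
B = 29^8 mod 43  (bits of 8 = 1000)
  bit 0 = 1: r = r^2 * 29 mod 43 = 1^2 * 29 = 1*29 = 29
  bit 1 = 0: r = r^2 mod 43 = 29^2 = 24
  bit 2 = 0: r = r^2 mod 43 = 24^2 = 17
  bit 3 = 0: r = r^2 mod 43 = 17^2 = 31
  -> B = 31
s = B^a = 31^20 mod 43  (bits of 20 = 10100)
  bit 0 = 1: r = r^2 * 31 mod 43 = 1^2 * 31 = 1*31 = 31
  bit 1 = 0: r = r^2 mod 43 = 31^2 = 15
  bit 2 = 1: r = r^2 * 31 mod 43 = 15^2 * 31 = 10*31 = 9
  bit 3 = 0: r = r^2 mod 43 = 9^2 = 38
  bit 4 = 0: r = r^2 mod 43 = 38^2 = 25
  -> s = B^a = 25

Answer: 25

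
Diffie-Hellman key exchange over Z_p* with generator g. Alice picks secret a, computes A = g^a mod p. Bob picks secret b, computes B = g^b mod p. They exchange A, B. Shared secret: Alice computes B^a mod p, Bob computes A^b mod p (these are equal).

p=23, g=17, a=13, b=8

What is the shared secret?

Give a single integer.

Answer: 2

Derivation:
A = 17^13 mod 23  (bits of 13 = 1101)
  bit 0 = 1: r = r^2 * 17 mod 23 = 1^2 * 17 = 1*17 = 17
  bit 1 = 1: r = r^2 * 17 mod 23 = 17^2 * 17 = 13*17 = 14
  bit 2 = 0: r = r^2 mod 23 = 14^2 = 12
  bit 3 = 1: r = r^2 * 17 mod 23 = 12^2 * 17 = 6*17 = 10
  -> A = 10
B = 17^8 mod 23  (bits of 8 = 1000)
  bit 0 = 1: r = r^2 * 17 mod 23 = 1^2 * 17 = 1*17 = 17
  bit 1 = 0: r = r^2 mod 23 = 17^2 = 13
  bit 2 = 0: r = r^2 mod 23 = 13^2 = 8
  bit 3 = 0: r = r^2 mod 23 = 8^2 = 18
  -> B = 18
s = B^a = 18^13 mod 23  (bits of 13 = 1101)
  bit 0 = 1: r = r^2 * 18 mod 23 = 1^2 * 18 = 1*18 = 18
  bit 1 = 1: r = r^2 * 18 mod 23 = 18^2 * 18 = 2*18 = 13
  bit 2 = 0: r = r^2 mod 23 = 13^2 = 8
  bit 3 = 1: r = r^2 * 18 mod 23 = 8^2 * 18 = 18*18 = 2
  -> s = B^a = 2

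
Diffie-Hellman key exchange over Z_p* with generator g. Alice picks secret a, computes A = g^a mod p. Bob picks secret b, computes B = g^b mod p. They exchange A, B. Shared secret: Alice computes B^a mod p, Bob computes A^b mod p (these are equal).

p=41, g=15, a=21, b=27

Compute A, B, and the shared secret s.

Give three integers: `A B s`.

A = 15^21 mod 41  (bits of 21 = 10101)
  bit 0 = 1: r = r^2 * 15 mod 41 = 1^2 * 15 = 1*15 = 15
  bit 1 = 0: r = r^2 mod 41 = 15^2 = 20
  bit 2 = 1: r = r^2 * 15 mod 41 = 20^2 * 15 = 31*15 = 14
  bit 3 = 0: r = r^2 mod 41 = 14^2 = 32
  bit 4 = 1: r = r^2 * 15 mod 41 = 32^2 * 15 = 40*15 = 26
  -> A = 26
B = 15^27 mod 41  (bits of 27 = 11011)
  bit 0 = 1: r = r^2 * 15 mod 41 = 1^2 * 15 = 1*15 = 15
  bit 1 = 1: r = r^2 * 15 mod 41 = 15^2 * 15 = 20*15 = 13
  bit 2 = 0: r = r^2 mod 41 = 13^2 = 5
  bit 3 = 1: r = r^2 * 15 mod 41 = 5^2 * 15 = 25*15 = 6
  bit 4 = 1: r = r^2 * 15 mod 41 = 6^2 * 15 = 36*15 = 7
  -> B = 7
s = B^a = 7^21 mod 41  (bits of 21 = 10101)
  bit 0 = 1: r = r^2 * 7 mod 41 = 1^2 * 7 = 1*7 = 7
  bit 1 = 0: r = r^2 mod 41 = 7^2 = 8
  bit 2 = 1: r = r^2 * 7 mod 41 = 8^2 * 7 = 23*7 = 38
  bit 3 = 0: r = r^2 mod 41 = 38^2 = 9
  bit 4 = 1: r = r^2 * 7 mod 41 = 9^2 * 7 = 40*7 = 34
  -> s = B^a = 34

Answer: 26 7 34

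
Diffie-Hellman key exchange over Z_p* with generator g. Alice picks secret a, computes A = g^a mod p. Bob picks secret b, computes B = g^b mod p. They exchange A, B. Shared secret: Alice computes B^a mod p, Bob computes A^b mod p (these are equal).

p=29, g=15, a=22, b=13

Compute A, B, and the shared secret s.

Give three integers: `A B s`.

A = 15^22 mod 29  (bits of 22 = 10110)
  bit 0 = 1: r = r^2 * 15 mod 29 = 1^2 * 15 = 1*15 = 15
  bit 1 = 0: r = r^2 mod 29 = 15^2 = 22
  bit 2 = 1: r = r^2 * 15 mod 29 = 22^2 * 15 = 20*15 = 10
  bit 3 = 1: r = r^2 * 15 mod 29 = 10^2 * 15 = 13*15 = 21
  bit 4 = 0: r = r^2 mod 29 = 21^2 = 6
  -> A = 6
B = 15^13 mod 29  (bits of 13 = 1101)
  bit 0 = 1: r = r^2 * 15 mod 29 = 1^2 * 15 = 1*15 = 15
  bit 1 = 1: r = r^2 * 15 mod 29 = 15^2 * 15 = 22*15 = 11
  bit 2 = 0: r = r^2 mod 29 = 11^2 = 5
  bit 3 = 1: r = r^2 * 15 mod 29 = 5^2 * 15 = 25*15 = 27
  -> B = 27
s = B^a = 27^22 mod 29  (bits of 22 = 10110)
  bit 0 = 1: r = r^2 * 27 mod 29 = 1^2 * 27 = 1*27 = 27
  bit 1 = 0: r = r^2 mod 29 = 27^2 = 4
  bit 2 = 1: r = r^2 * 27 mod 29 = 4^2 * 27 = 16*27 = 26
  bit 3 = 1: r = r^2 * 27 mod 29 = 26^2 * 27 = 9*27 = 11
  bit 4 = 0: r = r^2 mod 29 = 11^2 = 5
  -> s = B^a = 5

Answer: 6 27 5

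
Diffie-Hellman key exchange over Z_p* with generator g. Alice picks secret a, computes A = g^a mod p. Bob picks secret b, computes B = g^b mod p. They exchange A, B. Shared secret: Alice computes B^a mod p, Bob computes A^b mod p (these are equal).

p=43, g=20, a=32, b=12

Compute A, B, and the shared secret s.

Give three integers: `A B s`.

Answer: 25 16 4

Derivation:
A = 20^32 mod 43  (bits of 32 = 100000)
  bit 0 = 1: r = r^2 * 20 mod 43 = 1^2 * 20 = 1*20 = 20
  bit 1 = 0: r = r^2 mod 43 = 20^2 = 13
  bit 2 = 0: r = r^2 mod 43 = 13^2 = 40
  bit 3 = 0: r = r^2 mod 43 = 40^2 = 9
  bit 4 = 0: r = r^2 mod 43 = 9^2 = 38
  bit 5 = 0: r = r^2 mod 43 = 38^2 = 25
  -> A = 25
B = 20^12 mod 43  (bits of 12 = 1100)
  bit 0 = 1: r = r^2 * 20 mod 43 = 1^2 * 20 = 1*20 = 20
  bit 1 = 1: r = r^2 * 20 mod 43 = 20^2 * 20 = 13*20 = 2
  bit 2 = 0: r = r^2 mod 43 = 2^2 = 4
  bit 3 = 0: r = r^2 mod 43 = 4^2 = 16
  -> B = 16
s = B^a = 16^32 mod 43  (bits of 32 = 100000)
  bit 0 = 1: r = r^2 * 16 mod 43 = 1^2 * 16 = 1*16 = 16
  bit 1 = 0: r = r^2 mod 43 = 16^2 = 41
  bit 2 = 0: r = r^2 mod 43 = 41^2 = 4
  bit 3 = 0: r = r^2 mod 43 = 4^2 = 16
  bit 4 = 0: r = r^2 mod 43 = 16^2 = 41
  bit 5 = 0: r = r^2 mod 43 = 41^2 = 4
  -> s = B^a = 4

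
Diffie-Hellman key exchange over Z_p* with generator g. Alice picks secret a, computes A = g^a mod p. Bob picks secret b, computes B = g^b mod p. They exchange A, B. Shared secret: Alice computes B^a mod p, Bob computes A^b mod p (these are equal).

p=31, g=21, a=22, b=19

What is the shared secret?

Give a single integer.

A = 21^22 mod 31  (bits of 22 = 10110)
  bit 0 = 1: r = r^2 * 21 mod 31 = 1^2 * 21 = 1*21 = 21
  bit 1 = 0: r = r^2 mod 31 = 21^2 = 7
  bit 2 = 1: r = r^2 * 21 mod 31 = 7^2 * 21 = 18*21 = 6
  bit 3 = 1: r = r^2 * 21 mod 31 = 6^2 * 21 = 5*21 = 12
  bit 4 = 0: r = r^2 mod 31 = 12^2 = 20
  -> A = 20
B = 21^19 mod 31  (bits of 19 = 10011)
  bit 0 = 1: r = r^2 * 21 mod 31 = 1^2 * 21 = 1*21 = 21
  bit 1 = 0: r = r^2 mod 31 = 21^2 = 7
  bit 2 = 0: r = r^2 mod 31 = 7^2 = 18
  bit 3 = 1: r = r^2 * 21 mod 31 = 18^2 * 21 = 14*21 = 15
  bit 4 = 1: r = r^2 * 21 mod 31 = 15^2 * 21 = 8*21 = 13
  -> B = 13
s = B^a = 13^22 mod 31  (bits of 22 = 10110)
  bit 0 = 1: r = r^2 * 13 mod 31 = 1^2 * 13 = 1*13 = 13
  bit 1 = 0: r = r^2 mod 31 = 13^2 = 14
  bit 2 = 1: r = r^2 * 13 mod 31 = 14^2 * 13 = 10*13 = 6
  bit 3 = 1: r = r^2 * 13 mod 31 = 6^2 * 13 = 5*13 = 3
  bit 4 = 0: r = r^2 mod 31 = 3^2 = 9
  -> s = B^a = 9

Answer: 9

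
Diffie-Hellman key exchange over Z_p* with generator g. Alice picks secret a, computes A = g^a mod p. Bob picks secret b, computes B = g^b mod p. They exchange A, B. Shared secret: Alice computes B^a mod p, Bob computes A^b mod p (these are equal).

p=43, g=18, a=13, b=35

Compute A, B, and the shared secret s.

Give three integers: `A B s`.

A = 18^13 mod 43  (bits of 13 = 1101)
  bit 0 = 1: r = r^2 * 18 mod 43 = 1^2 * 18 = 1*18 = 18
  bit 1 = 1: r = r^2 * 18 mod 43 = 18^2 * 18 = 23*18 = 27
  bit 2 = 0: r = r^2 mod 43 = 27^2 = 41
  bit 3 = 1: r = r^2 * 18 mod 43 = 41^2 * 18 = 4*18 = 29
  -> A = 29
B = 18^35 mod 43  (bits of 35 = 100011)
  bit 0 = 1: r = r^2 * 18 mod 43 = 1^2 * 18 = 1*18 = 18
  bit 1 = 0: r = r^2 mod 43 = 18^2 = 23
  bit 2 = 0: r = r^2 mod 43 = 23^2 = 13
  bit 3 = 0: r = r^2 mod 43 = 13^2 = 40
  bit 4 = 1: r = r^2 * 18 mod 43 = 40^2 * 18 = 9*18 = 33
  bit 5 = 1: r = r^2 * 18 mod 43 = 33^2 * 18 = 14*18 = 37
  -> B = 37
s = B^a = 37^13 mod 43  (bits of 13 = 1101)
  bit 0 = 1: r = r^2 * 37 mod 43 = 1^2 * 37 = 1*37 = 37
  bit 1 = 1: r = r^2 * 37 mod 43 = 37^2 * 37 = 36*37 = 42
  bit 2 = 0: r = r^2 mod 43 = 42^2 = 1
  bit 3 = 1: r = r^2 * 37 mod 43 = 1^2 * 37 = 1*37 = 37
  -> s = B^a = 37

Answer: 29 37 37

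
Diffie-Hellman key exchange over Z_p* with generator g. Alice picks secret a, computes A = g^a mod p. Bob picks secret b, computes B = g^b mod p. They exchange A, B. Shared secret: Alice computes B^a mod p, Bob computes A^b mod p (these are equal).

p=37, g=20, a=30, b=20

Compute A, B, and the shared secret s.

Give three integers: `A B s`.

A = 20^30 mod 37  (bits of 30 = 11110)
  bit 0 = 1: r = r^2 * 20 mod 37 = 1^2 * 20 = 1*20 = 20
  bit 1 = 1: r = r^2 * 20 mod 37 = 20^2 * 20 = 30*20 = 8
  bit 2 = 1: r = r^2 * 20 mod 37 = 8^2 * 20 = 27*20 = 22
  bit 3 = 1: r = r^2 * 20 mod 37 = 22^2 * 20 = 3*20 = 23
  bit 4 = 0: r = r^2 mod 37 = 23^2 = 11
  -> A = 11
B = 20^20 mod 37  (bits of 20 = 10100)
  bit 0 = 1: r = r^2 * 20 mod 37 = 1^2 * 20 = 1*20 = 20
  bit 1 = 0: r = r^2 mod 37 = 20^2 = 30
  bit 2 = 1: r = r^2 * 20 mod 37 = 30^2 * 20 = 12*20 = 18
  bit 3 = 0: r = r^2 mod 37 = 18^2 = 28
  bit 4 = 0: r = r^2 mod 37 = 28^2 = 7
  -> B = 7
s = B^a = 7^30 mod 37  (bits of 30 = 11110)
  bit 0 = 1: r = r^2 * 7 mod 37 = 1^2 * 7 = 1*7 = 7
  bit 1 = 1: r = r^2 * 7 mod 37 = 7^2 * 7 = 12*7 = 10
  bit 2 = 1: r = r^2 * 7 mod 37 = 10^2 * 7 = 26*7 = 34
  bit 3 = 1: r = r^2 * 7 mod 37 = 34^2 * 7 = 9*7 = 26
  bit 4 = 0: r = r^2 mod 37 = 26^2 = 10
  -> s = B^a = 10

Answer: 11 7 10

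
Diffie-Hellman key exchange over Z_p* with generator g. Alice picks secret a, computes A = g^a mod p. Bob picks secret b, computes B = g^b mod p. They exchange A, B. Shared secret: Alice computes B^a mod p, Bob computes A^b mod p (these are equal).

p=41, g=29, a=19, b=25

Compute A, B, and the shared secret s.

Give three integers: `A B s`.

A = 29^19 mod 41  (bits of 19 = 10011)
  bit 0 = 1: r = r^2 * 29 mod 41 = 1^2 * 29 = 1*29 = 29
  bit 1 = 0: r = r^2 mod 41 = 29^2 = 21
  bit 2 = 0: r = r^2 mod 41 = 21^2 = 31
  bit 3 = 1: r = r^2 * 29 mod 41 = 31^2 * 29 = 18*29 = 30
  bit 4 = 1: r = r^2 * 29 mod 41 = 30^2 * 29 = 39*29 = 24
  -> A = 24
B = 29^25 mod 41  (bits of 25 = 11001)
  bit 0 = 1: r = r^2 * 29 mod 41 = 1^2 * 29 = 1*29 = 29
  bit 1 = 1: r = r^2 * 29 mod 41 = 29^2 * 29 = 21*29 = 35
  bit 2 = 0: r = r^2 mod 41 = 35^2 = 36
  bit 3 = 0: r = r^2 mod 41 = 36^2 = 25
  bit 4 = 1: r = r^2 * 29 mod 41 = 25^2 * 29 = 10*29 = 3
  -> B = 3
s = B^a = 3^19 mod 41  (bits of 19 = 10011)
  bit 0 = 1: r = r^2 * 3 mod 41 = 1^2 * 3 = 1*3 = 3
  bit 1 = 0: r = r^2 mod 41 = 3^2 = 9
  bit 2 = 0: r = r^2 mod 41 = 9^2 = 40
  bit 3 = 1: r = r^2 * 3 mod 41 = 40^2 * 3 = 1*3 = 3
  bit 4 = 1: r = r^2 * 3 mod 41 = 3^2 * 3 = 9*3 = 27
  -> s = B^a = 27

Answer: 24 3 27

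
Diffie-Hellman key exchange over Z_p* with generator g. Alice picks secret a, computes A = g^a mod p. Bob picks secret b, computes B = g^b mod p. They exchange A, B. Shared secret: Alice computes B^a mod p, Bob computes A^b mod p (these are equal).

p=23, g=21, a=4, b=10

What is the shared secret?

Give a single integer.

Answer: 13

Derivation:
A = 21^4 mod 23  (bits of 4 = 100)
  bit 0 = 1: r = r^2 * 21 mod 23 = 1^2 * 21 = 1*21 = 21
  bit 1 = 0: r = r^2 mod 23 = 21^2 = 4
  bit 2 = 0: r = r^2 mod 23 = 4^2 = 16
  -> A = 16
B = 21^10 mod 23  (bits of 10 = 1010)
  bit 0 = 1: r = r^2 * 21 mod 23 = 1^2 * 21 = 1*21 = 21
  bit 1 = 0: r = r^2 mod 23 = 21^2 = 4
  bit 2 = 1: r = r^2 * 21 mod 23 = 4^2 * 21 = 16*21 = 14
  bit 3 = 0: r = r^2 mod 23 = 14^2 = 12
  -> B = 12
s = B^a = 12^4 mod 23  (bits of 4 = 100)
  bit 0 = 1: r = r^2 * 12 mod 23 = 1^2 * 12 = 1*12 = 12
  bit 1 = 0: r = r^2 mod 23 = 12^2 = 6
  bit 2 = 0: r = r^2 mod 23 = 6^2 = 13
  -> s = B^a = 13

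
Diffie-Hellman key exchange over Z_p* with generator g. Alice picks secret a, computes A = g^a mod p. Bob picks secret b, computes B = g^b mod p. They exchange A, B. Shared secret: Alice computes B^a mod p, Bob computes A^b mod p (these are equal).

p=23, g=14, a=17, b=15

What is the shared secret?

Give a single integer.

Answer: 11

Derivation:
A = 14^17 mod 23  (bits of 17 = 10001)
  bit 0 = 1: r = r^2 * 14 mod 23 = 1^2 * 14 = 1*14 = 14
  bit 1 = 0: r = r^2 mod 23 = 14^2 = 12
  bit 2 = 0: r = r^2 mod 23 = 12^2 = 6
  bit 3 = 0: r = r^2 mod 23 = 6^2 = 13
  bit 4 = 1: r = r^2 * 14 mod 23 = 13^2 * 14 = 8*14 = 20
  -> A = 20
B = 14^15 mod 23  (bits of 15 = 1111)
  bit 0 = 1: r = r^2 * 14 mod 23 = 1^2 * 14 = 1*14 = 14
  bit 1 = 1: r = r^2 * 14 mod 23 = 14^2 * 14 = 12*14 = 7
  bit 2 = 1: r = r^2 * 14 mod 23 = 7^2 * 14 = 3*14 = 19
  bit 3 = 1: r = r^2 * 14 mod 23 = 19^2 * 14 = 16*14 = 17
  -> B = 17
s = B^a = 17^17 mod 23  (bits of 17 = 10001)
  bit 0 = 1: r = r^2 * 17 mod 23 = 1^2 * 17 = 1*17 = 17
  bit 1 = 0: r = r^2 mod 23 = 17^2 = 13
  bit 2 = 0: r = r^2 mod 23 = 13^2 = 8
  bit 3 = 0: r = r^2 mod 23 = 8^2 = 18
  bit 4 = 1: r = r^2 * 17 mod 23 = 18^2 * 17 = 2*17 = 11
  -> s = B^a = 11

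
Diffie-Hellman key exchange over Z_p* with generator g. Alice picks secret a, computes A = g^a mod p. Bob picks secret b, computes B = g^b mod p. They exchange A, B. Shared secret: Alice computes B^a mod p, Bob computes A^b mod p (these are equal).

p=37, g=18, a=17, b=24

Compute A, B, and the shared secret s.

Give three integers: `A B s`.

A = 18^17 mod 37  (bits of 17 = 10001)
  bit 0 = 1: r = r^2 * 18 mod 37 = 1^2 * 18 = 1*18 = 18
  bit 1 = 0: r = r^2 mod 37 = 18^2 = 28
  bit 2 = 0: r = r^2 mod 37 = 28^2 = 7
  bit 3 = 0: r = r^2 mod 37 = 7^2 = 12
  bit 4 = 1: r = r^2 * 18 mod 37 = 12^2 * 18 = 33*18 = 2
  -> A = 2
B = 18^24 mod 37  (bits of 24 = 11000)
  bit 0 = 1: r = r^2 * 18 mod 37 = 1^2 * 18 = 1*18 = 18
  bit 1 = 1: r = r^2 * 18 mod 37 = 18^2 * 18 = 28*18 = 23
  bit 2 = 0: r = r^2 mod 37 = 23^2 = 11
  bit 3 = 0: r = r^2 mod 37 = 11^2 = 10
  bit 4 = 0: r = r^2 mod 37 = 10^2 = 26
  -> B = 26
s = B^a = 26^17 mod 37  (bits of 17 = 10001)
  bit 0 = 1: r = r^2 * 26 mod 37 = 1^2 * 26 = 1*26 = 26
  bit 1 = 0: r = r^2 mod 37 = 26^2 = 10
  bit 2 = 0: r = r^2 mod 37 = 10^2 = 26
  bit 3 = 0: r = r^2 mod 37 = 26^2 = 10
  bit 4 = 1: r = r^2 * 26 mod 37 = 10^2 * 26 = 26*26 = 10
  -> s = B^a = 10

Answer: 2 26 10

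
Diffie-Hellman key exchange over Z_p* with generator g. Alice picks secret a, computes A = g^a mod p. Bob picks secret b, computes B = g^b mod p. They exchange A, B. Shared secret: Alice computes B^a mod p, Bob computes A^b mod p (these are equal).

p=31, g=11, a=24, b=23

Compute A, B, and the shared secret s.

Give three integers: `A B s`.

Answer: 8 12 16

Derivation:
A = 11^24 mod 31  (bits of 24 = 11000)
  bit 0 = 1: r = r^2 * 11 mod 31 = 1^2 * 11 = 1*11 = 11
  bit 1 = 1: r = r^2 * 11 mod 31 = 11^2 * 11 = 28*11 = 29
  bit 2 = 0: r = r^2 mod 31 = 29^2 = 4
  bit 3 = 0: r = r^2 mod 31 = 4^2 = 16
  bit 4 = 0: r = r^2 mod 31 = 16^2 = 8
  -> A = 8
B = 11^23 mod 31  (bits of 23 = 10111)
  bit 0 = 1: r = r^2 * 11 mod 31 = 1^2 * 11 = 1*11 = 11
  bit 1 = 0: r = r^2 mod 31 = 11^2 = 28
  bit 2 = 1: r = r^2 * 11 mod 31 = 28^2 * 11 = 9*11 = 6
  bit 3 = 1: r = r^2 * 11 mod 31 = 6^2 * 11 = 5*11 = 24
  bit 4 = 1: r = r^2 * 11 mod 31 = 24^2 * 11 = 18*11 = 12
  -> B = 12
s = B^a = 12^24 mod 31  (bits of 24 = 11000)
  bit 0 = 1: r = r^2 * 12 mod 31 = 1^2 * 12 = 1*12 = 12
  bit 1 = 1: r = r^2 * 12 mod 31 = 12^2 * 12 = 20*12 = 23
  bit 2 = 0: r = r^2 mod 31 = 23^2 = 2
  bit 3 = 0: r = r^2 mod 31 = 2^2 = 4
  bit 4 = 0: r = r^2 mod 31 = 4^2 = 16
  -> s = B^a = 16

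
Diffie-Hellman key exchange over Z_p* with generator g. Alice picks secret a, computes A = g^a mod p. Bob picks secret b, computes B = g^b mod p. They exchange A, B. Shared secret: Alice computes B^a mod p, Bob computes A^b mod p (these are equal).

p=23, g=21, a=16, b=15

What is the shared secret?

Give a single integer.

Answer: 6

Derivation:
A = 21^16 mod 23  (bits of 16 = 10000)
  bit 0 = 1: r = r^2 * 21 mod 23 = 1^2 * 21 = 1*21 = 21
  bit 1 = 0: r = r^2 mod 23 = 21^2 = 4
  bit 2 = 0: r = r^2 mod 23 = 4^2 = 16
  bit 3 = 0: r = r^2 mod 23 = 16^2 = 3
  bit 4 = 0: r = r^2 mod 23 = 3^2 = 9
  -> A = 9
B = 21^15 mod 23  (bits of 15 = 1111)
  bit 0 = 1: r = r^2 * 21 mod 23 = 1^2 * 21 = 1*21 = 21
  bit 1 = 1: r = r^2 * 21 mod 23 = 21^2 * 21 = 4*21 = 15
  bit 2 = 1: r = r^2 * 21 mod 23 = 15^2 * 21 = 18*21 = 10
  bit 3 = 1: r = r^2 * 21 mod 23 = 10^2 * 21 = 8*21 = 7
  -> B = 7
s = B^a = 7^16 mod 23  (bits of 16 = 10000)
  bit 0 = 1: r = r^2 * 7 mod 23 = 1^2 * 7 = 1*7 = 7
  bit 1 = 0: r = r^2 mod 23 = 7^2 = 3
  bit 2 = 0: r = r^2 mod 23 = 3^2 = 9
  bit 3 = 0: r = r^2 mod 23 = 9^2 = 12
  bit 4 = 0: r = r^2 mod 23 = 12^2 = 6
  -> s = B^a = 6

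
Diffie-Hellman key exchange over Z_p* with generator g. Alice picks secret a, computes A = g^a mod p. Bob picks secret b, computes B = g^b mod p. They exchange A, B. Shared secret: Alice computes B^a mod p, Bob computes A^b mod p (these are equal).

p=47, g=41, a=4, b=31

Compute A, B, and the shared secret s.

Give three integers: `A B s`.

Answer: 27 23 3

Derivation:
A = 41^4 mod 47  (bits of 4 = 100)
  bit 0 = 1: r = r^2 * 41 mod 47 = 1^2 * 41 = 1*41 = 41
  bit 1 = 0: r = r^2 mod 47 = 41^2 = 36
  bit 2 = 0: r = r^2 mod 47 = 36^2 = 27
  -> A = 27
B = 41^31 mod 47  (bits of 31 = 11111)
  bit 0 = 1: r = r^2 * 41 mod 47 = 1^2 * 41 = 1*41 = 41
  bit 1 = 1: r = r^2 * 41 mod 47 = 41^2 * 41 = 36*41 = 19
  bit 2 = 1: r = r^2 * 41 mod 47 = 19^2 * 41 = 32*41 = 43
  bit 3 = 1: r = r^2 * 41 mod 47 = 43^2 * 41 = 16*41 = 45
  bit 4 = 1: r = r^2 * 41 mod 47 = 45^2 * 41 = 4*41 = 23
  -> B = 23
s = B^a = 23^4 mod 47  (bits of 4 = 100)
  bit 0 = 1: r = r^2 * 23 mod 47 = 1^2 * 23 = 1*23 = 23
  bit 1 = 0: r = r^2 mod 47 = 23^2 = 12
  bit 2 = 0: r = r^2 mod 47 = 12^2 = 3
  -> s = B^a = 3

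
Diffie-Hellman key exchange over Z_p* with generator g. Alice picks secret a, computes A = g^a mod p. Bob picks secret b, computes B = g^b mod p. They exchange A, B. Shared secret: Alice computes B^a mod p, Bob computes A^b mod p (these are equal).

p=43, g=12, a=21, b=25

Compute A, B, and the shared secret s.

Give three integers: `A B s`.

Answer: 42 33 42

Derivation:
A = 12^21 mod 43  (bits of 21 = 10101)
  bit 0 = 1: r = r^2 * 12 mod 43 = 1^2 * 12 = 1*12 = 12
  bit 1 = 0: r = r^2 mod 43 = 12^2 = 15
  bit 2 = 1: r = r^2 * 12 mod 43 = 15^2 * 12 = 10*12 = 34
  bit 3 = 0: r = r^2 mod 43 = 34^2 = 38
  bit 4 = 1: r = r^2 * 12 mod 43 = 38^2 * 12 = 25*12 = 42
  -> A = 42
B = 12^25 mod 43  (bits of 25 = 11001)
  bit 0 = 1: r = r^2 * 12 mod 43 = 1^2 * 12 = 1*12 = 12
  bit 1 = 1: r = r^2 * 12 mod 43 = 12^2 * 12 = 15*12 = 8
  bit 2 = 0: r = r^2 mod 43 = 8^2 = 21
  bit 3 = 0: r = r^2 mod 43 = 21^2 = 11
  bit 4 = 1: r = r^2 * 12 mod 43 = 11^2 * 12 = 35*12 = 33
  -> B = 33
s = B^a = 33^21 mod 43  (bits of 21 = 10101)
  bit 0 = 1: r = r^2 * 33 mod 43 = 1^2 * 33 = 1*33 = 33
  bit 1 = 0: r = r^2 mod 43 = 33^2 = 14
  bit 2 = 1: r = r^2 * 33 mod 43 = 14^2 * 33 = 24*33 = 18
  bit 3 = 0: r = r^2 mod 43 = 18^2 = 23
  bit 4 = 1: r = r^2 * 33 mod 43 = 23^2 * 33 = 13*33 = 42
  -> s = B^a = 42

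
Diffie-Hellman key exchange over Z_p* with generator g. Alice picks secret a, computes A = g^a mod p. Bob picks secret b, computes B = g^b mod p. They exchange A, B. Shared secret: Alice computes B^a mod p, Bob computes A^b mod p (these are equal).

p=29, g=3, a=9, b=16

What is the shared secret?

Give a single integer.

Answer: 23

Derivation:
A = 3^9 mod 29  (bits of 9 = 1001)
  bit 0 = 1: r = r^2 * 3 mod 29 = 1^2 * 3 = 1*3 = 3
  bit 1 = 0: r = r^2 mod 29 = 3^2 = 9
  bit 2 = 0: r = r^2 mod 29 = 9^2 = 23
  bit 3 = 1: r = r^2 * 3 mod 29 = 23^2 * 3 = 7*3 = 21
  -> A = 21
B = 3^16 mod 29  (bits of 16 = 10000)
  bit 0 = 1: r = r^2 * 3 mod 29 = 1^2 * 3 = 1*3 = 3
  bit 1 = 0: r = r^2 mod 29 = 3^2 = 9
  bit 2 = 0: r = r^2 mod 29 = 9^2 = 23
  bit 3 = 0: r = r^2 mod 29 = 23^2 = 7
  bit 4 = 0: r = r^2 mod 29 = 7^2 = 20
  -> B = 20
s = B^a = 20^9 mod 29  (bits of 9 = 1001)
  bit 0 = 1: r = r^2 * 20 mod 29 = 1^2 * 20 = 1*20 = 20
  bit 1 = 0: r = r^2 mod 29 = 20^2 = 23
  bit 2 = 0: r = r^2 mod 29 = 23^2 = 7
  bit 3 = 1: r = r^2 * 20 mod 29 = 7^2 * 20 = 20*20 = 23
  -> s = B^a = 23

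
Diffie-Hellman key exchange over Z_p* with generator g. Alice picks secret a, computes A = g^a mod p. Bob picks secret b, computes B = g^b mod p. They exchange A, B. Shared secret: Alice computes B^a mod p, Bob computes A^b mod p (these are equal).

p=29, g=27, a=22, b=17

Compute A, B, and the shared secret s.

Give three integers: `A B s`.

A = 27^22 mod 29  (bits of 22 = 10110)
  bit 0 = 1: r = r^2 * 27 mod 29 = 1^2 * 27 = 1*27 = 27
  bit 1 = 0: r = r^2 mod 29 = 27^2 = 4
  bit 2 = 1: r = r^2 * 27 mod 29 = 4^2 * 27 = 16*27 = 26
  bit 3 = 1: r = r^2 * 27 mod 29 = 26^2 * 27 = 9*27 = 11
  bit 4 = 0: r = r^2 mod 29 = 11^2 = 5
  -> A = 5
B = 27^17 mod 29  (bits of 17 = 10001)
  bit 0 = 1: r = r^2 * 27 mod 29 = 1^2 * 27 = 1*27 = 27
  bit 1 = 0: r = r^2 mod 29 = 27^2 = 4
  bit 2 = 0: r = r^2 mod 29 = 4^2 = 16
  bit 3 = 0: r = r^2 mod 29 = 16^2 = 24
  bit 4 = 1: r = r^2 * 27 mod 29 = 24^2 * 27 = 25*27 = 8
  -> B = 8
s = B^a = 8^22 mod 29  (bits of 22 = 10110)
  bit 0 = 1: r = r^2 * 8 mod 29 = 1^2 * 8 = 1*8 = 8
  bit 1 = 0: r = r^2 mod 29 = 8^2 = 6
  bit 2 = 1: r = r^2 * 8 mod 29 = 6^2 * 8 = 7*8 = 27
  bit 3 = 1: r = r^2 * 8 mod 29 = 27^2 * 8 = 4*8 = 3
  bit 4 = 0: r = r^2 mod 29 = 3^2 = 9
  -> s = B^a = 9

Answer: 5 8 9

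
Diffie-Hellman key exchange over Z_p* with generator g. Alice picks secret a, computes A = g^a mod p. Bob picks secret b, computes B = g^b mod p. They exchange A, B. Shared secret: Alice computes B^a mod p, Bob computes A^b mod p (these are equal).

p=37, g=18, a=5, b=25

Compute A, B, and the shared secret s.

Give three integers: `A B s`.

A = 18^5 mod 37  (bits of 5 = 101)
  bit 0 = 1: r = r^2 * 18 mod 37 = 1^2 * 18 = 1*18 = 18
  bit 1 = 0: r = r^2 mod 37 = 18^2 = 28
  bit 2 = 1: r = r^2 * 18 mod 37 = 28^2 * 18 = 7*18 = 15
  -> A = 15
B = 18^25 mod 37  (bits of 25 = 11001)
  bit 0 = 1: r = r^2 * 18 mod 37 = 1^2 * 18 = 1*18 = 18
  bit 1 = 1: r = r^2 * 18 mod 37 = 18^2 * 18 = 28*18 = 23
  bit 2 = 0: r = r^2 mod 37 = 23^2 = 11
  bit 3 = 0: r = r^2 mod 37 = 11^2 = 10
  bit 4 = 1: r = r^2 * 18 mod 37 = 10^2 * 18 = 26*18 = 24
  -> B = 24
s = B^a = 24^5 mod 37  (bits of 5 = 101)
  bit 0 = 1: r = r^2 * 24 mod 37 = 1^2 * 24 = 1*24 = 24
  bit 1 = 0: r = r^2 mod 37 = 24^2 = 21
  bit 2 = 1: r = r^2 * 24 mod 37 = 21^2 * 24 = 34*24 = 2
  -> s = B^a = 2

Answer: 15 24 2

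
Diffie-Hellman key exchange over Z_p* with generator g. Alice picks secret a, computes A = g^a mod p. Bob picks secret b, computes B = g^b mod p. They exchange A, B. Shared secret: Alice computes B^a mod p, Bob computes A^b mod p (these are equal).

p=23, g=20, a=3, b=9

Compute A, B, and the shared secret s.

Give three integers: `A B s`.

A = 20^3 mod 23  (bits of 3 = 11)
  bit 0 = 1: r = r^2 * 20 mod 23 = 1^2 * 20 = 1*20 = 20
  bit 1 = 1: r = r^2 * 20 mod 23 = 20^2 * 20 = 9*20 = 19
  -> A = 19
B = 20^9 mod 23  (bits of 9 = 1001)
  bit 0 = 1: r = r^2 * 20 mod 23 = 1^2 * 20 = 1*20 = 20
  bit 1 = 0: r = r^2 mod 23 = 20^2 = 9
  bit 2 = 0: r = r^2 mod 23 = 9^2 = 12
  bit 3 = 1: r = r^2 * 20 mod 23 = 12^2 * 20 = 6*20 = 5
  -> B = 5
s = B^a = 5^3 mod 23  (bits of 3 = 11)
  bit 0 = 1: r = r^2 * 5 mod 23 = 1^2 * 5 = 1*5 = 5
  bit 1 = 1: r = r^2 * 5 mod 23 = 5^2 * 5 = 2*5 = 10
  -> s = B^a = 10

Answer: 19 5 10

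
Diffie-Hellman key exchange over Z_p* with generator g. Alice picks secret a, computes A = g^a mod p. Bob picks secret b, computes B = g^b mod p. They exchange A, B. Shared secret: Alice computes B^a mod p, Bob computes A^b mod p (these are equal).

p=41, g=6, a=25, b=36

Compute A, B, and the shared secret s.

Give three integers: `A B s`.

Answer: 14 23 40

Derivation:
A = 6^25 mod 41  (bits of 25 = 11001)
  bit 0 = 1: r = r^2 * 6 mod 41 = 1^2 * 6 = 1*6 = 6
  bit 1 = 1: r = r^2 * 6 mod 41 = 6^2 * 6 = 36*6 = 11
  bit 2 = 0: r = r^2 mod 41 = 11^2 = 39
  bit 3 = 0: r = r^2 mod 41 = 39^2 = 4
  bit 4 = 1: r = r^2 * 6 mod 41 = 4^2 * 6 = 16*6 = 14
  -> A = 14
B = 6^36 mod 41  (bits of 36 = 100100)
  bit 0 = 1: r = r^2 * 6 mod 41 = 1^2 * 6 = 1*6 = 6
  bit 1 = 0: r = r^2 mod 41 = 6^2 = 36
  bit 2 = 0: r = r^2 mod 41 = 36^2 = 25
  bit 3 = 1: r = r^2 * 6 mod 41 = 25^2 * 6 = 10*6 = 19
  bit 4 = 0: r = r^2 mod 41 = 19^2 = 33
  bit 5 = 0: r = r^2 mod 41 = 33^2 = 23
  -> B = 23
s = B^a = 23^25 mod 41  (bits of 25 = 11001)
  bit 0 = 1: r = r^2 * 23 mod 41 = 1^2 * 23 = 1*23 = 23
  bit 1 = 1: r = r^2 * 23 mod 41 = 23^2 * 23 = 37*23 = 31
  bit 2 = 0: r = r^2 mod 41 = 31^2 = 18
  bit 3 = 0: r = r^2 mod 41 = 18^2 = 37
  bit 4 = 1: r = r^2 * 23 mod 41 = 37^2 * 23 = 16*23 = 40
  -> s = B^a = 40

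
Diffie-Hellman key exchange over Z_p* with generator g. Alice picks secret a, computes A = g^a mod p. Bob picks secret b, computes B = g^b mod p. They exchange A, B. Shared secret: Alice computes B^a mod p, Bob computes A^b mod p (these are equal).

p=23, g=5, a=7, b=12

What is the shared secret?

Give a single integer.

Answer: 6

Derivation:
A = 5^7 mod 23  (bits of 7 = 111)
  bit 0 = 1: r = r^2 * 5 mod 23 = 1^2 * 5 = 1*5 = 5
  bit 1 = 1: r = r^2 * 5 mod 23 = 5^2 * 5 = 2*5 = 10
  bit 2 = 1: r = r^2 * 5 mod 23 = 10^2 * 5 = 8*5 = 17
  -> A = 17
B = 5^12 mod 23  (bits of 12 = 1100)
  bit 0 = 1: r = r^2 * 5 mod 23 = 1^2 * 5 = 1*5 = 5
  bit 1 = 1: r = r^2 * 5 mod 23 = 5^2 * 5 = 2*5 = 10
  bit 2 = 0: r = r^2 mod 23 = 10^2 = 8
  bit 3 = 0: r = r^2 mod 23 = 8^2 = 18
  -> B = 18
s = B^a = 18^7 mod 23  (bits of 7 = 111)
  bit 0 = 1: r = r^2 * 18 mod 23 = 1^2 * 18 = 1*18 = 18
  bit 1 = 1: r = r^2 * 18 mod 23 = 18^2 * 18 = 2*18 = 13
  bit 2 = 1: r = r^2 * 18 mod 23 = 13^2 * 18 = 8*18 = 6
  -> s = B^a = 6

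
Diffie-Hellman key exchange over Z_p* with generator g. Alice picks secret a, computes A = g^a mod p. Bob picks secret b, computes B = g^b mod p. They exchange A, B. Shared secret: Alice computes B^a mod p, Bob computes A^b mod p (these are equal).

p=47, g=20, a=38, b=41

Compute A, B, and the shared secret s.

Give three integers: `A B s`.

A = 20^38 mod 47  (bits of 38 = 100110)
  bit 0 = 1: r = r^2 * 20 mod 47 = 1^2 * 20 = 1*20 = 20
  bit 1 = 0: r = r^2 mod 47 = 20^2 = 24
  bit 2 = 0: r = r^2 mod 47 = 24^2 = 12
  bit 3 = 1: r = r^2 * 20 mod 47 = 12^2 * 20 = 3*20 = 13
  bit 4 = 1: r = r^2 * 20 mod 47 = 13^2 * 20 = 28*20 = 43
  bit 5 = 0: r = r^2 mod 47 = 43^2 = 16
  -> A = 16
B = 20^41 mod 47  (bits of 41 = 101001)
  bit 0 = 1: r = r^2 * 20 mod 47 = 1^2 * 20 = 1*20 = 20
  bit 1 = 0: r = r^2 mod 47 = 20^2 = 24
  bit 2 = 1: r = r^2 * 20 mod 47 = 24^2 * 20 = 12*20 = 5
  bit 3 = 0: r = r^2 mod 47 = 5^2 = 25
  bit 4 = 0: r = r^2 mod 47 = 25^2 = 14
  bit 5 = 1: r = r^2 * 20 mod 47 = 14^2 * 20 = 8*20 = 19
  -> B = 19
s = B^a = 19^38 mod 47  (bits of 38 = 100110)
  bit 0 = 1: r = r^2 * 19 mod 47 = 1^2 * 19 = 1*19 = 19
  bit 1 = 0: r = r^2 mod 47 = 19^2 = 32
  bit 2 = 0: r = r^2 mod 47 = 32^2 = 37
  bit 3 = 1: r = r^2 * 19 mod 47 = 37^2 * 19 = 6*19 = 20
  bit 4 = 1: r = r^2 * 19 mod 47 = 20^2 * 19 = 24*19 = 33
  bit 5 = 0: r = r^2 mod 47 = 33^2 = 8
  -> s = B^a = 8

Answer: 16 19 8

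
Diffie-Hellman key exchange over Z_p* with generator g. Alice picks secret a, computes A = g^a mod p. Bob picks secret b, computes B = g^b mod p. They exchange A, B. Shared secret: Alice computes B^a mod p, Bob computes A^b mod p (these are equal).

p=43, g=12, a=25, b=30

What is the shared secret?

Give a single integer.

Answer: 41

Derivation:
A = 12^25 mod 43  (bits of 25 = 11001)
  bit 0 = 1: r = r^2 * 12 mod 43 = 1^2 * 12 = 1*12 = 12
  bit 1 = 1: r = r^2 * 12 mod 43 = 12^2 * 12 = 15*12 = 8
  bit 2 = 0: r = r^2 mod 43 = 8^2 = 21
  bit 3 = 0: r = r^2 mod 43 = 21^2 = 11
  bit 4 = 1: r = r^2 * 12 mod 43 = 11^2 * 12 = 35*12 = 33
  -> A = 33
B = 12^30 mod 43  (bits of 30 = 11110)
  bit 0 = 1: r = r^2 * 12 mod 43 = 1^2 * 12 = 1*12 = 12
  bit 1 = 1: r = r^2 * 12 mod 43 = 12^2 * 12 = 15*12 = 8
  bit 2 = 1: r = r^2 * 12 mod 43 = 8^2 * 12 = 21*12 = 37
  bit 3 = 1: r = r^2 * 12 mod 43 = 37^2 * 12 = 36*12 = 2
  bit 4 = 0: r = r^2 mod 43 = 2^2 = 4
  -> B = 4
s = B^a = 4^25 mod 43  (bits of 25 = 11001)
  bit 0 = 1: r = r^2 * 4 mod 43 = 1^2 * 4 = 1*4 = 4
  bit 1 = 1: r = r^2 * 4 mod 43 = 4^2 * 4 = 16*4 = 21
  bit 2 = 0: r = r^2 mod 43 = 21^2 = 11
  bit 3 = 0: r = r^2 mod 43 = 11^2 = 35
  bit 4 = 1: r = r^2 * 4 mod 43 = 35^2 * 4 = 21*4 = 41
  -> s = B^a = 41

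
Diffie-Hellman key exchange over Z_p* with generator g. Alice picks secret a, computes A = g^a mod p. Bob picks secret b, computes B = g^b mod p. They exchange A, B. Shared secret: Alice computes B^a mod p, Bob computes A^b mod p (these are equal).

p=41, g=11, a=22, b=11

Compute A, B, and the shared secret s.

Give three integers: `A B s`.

A = 11^22 mod 41  (bits of 22 = 10110)
  bit 0 = 1: r = r^2 * 11 mod 41 = 1^2 * 11 = 1*11 = 11
  bit 1 = 0: r = r^2 mod 41 = 11^2 = 39
  bit 2 = 1: r = r^2 * 11 mod 41 = 39^2 * 11 = 4*11 = 3
  bit 3 = 1: r = r^2 * 11 mod 41 = 3^2 * 11 = 9*11 = 17
  bit 4 = 0: r = r^2 mod 41 = 17^2 = 2
  -> A = 2
B = 11^11 mod 41  (bits of 11 = 1011)
  bit 0 = 1: r = r^2 * 11 mod 41 = 1^2 * 11 = 1*11 = 11
  bit 1 = 0: r = r^2 mod 41 = 11^2 = 39
  bit 2 = 1: r = r^2 * 11 mod 41 = 39^2 * 11 = 4*11 = 3
  bit 3 = 1: r = r^2 * 11 mod 41 = 3^2 * 11 = 9*11 = 17
  -> B = 17
s = B^a = 17^22 mod 41  (bits of 22 = 10110)
  bit 0 = 1: r = r^2 * 17 mod 41 = 1^2 * 17 = 1*17 = 17
  bit 1 = 0: r = r^2 mod 41 = 17^2 = 2
  bit 2 = 1: r = r^2 * 17 mod 41 = 2^2 * 17 = 4*17 = 27
  bit 3 = 1: r = r^2 * 17 mod 41 = 27^2 * 17 = 32*17 = 11
  bit 4 = 0: r = r^2 mod 41 = 11^2 = 39
  -> s = B^a = 39

Answer: 2 17 39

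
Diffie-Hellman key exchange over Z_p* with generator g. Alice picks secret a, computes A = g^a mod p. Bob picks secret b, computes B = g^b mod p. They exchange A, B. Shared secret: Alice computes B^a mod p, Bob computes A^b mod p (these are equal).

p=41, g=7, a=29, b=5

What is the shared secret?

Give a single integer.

A = 7^29 mod 41  (bits of 29 = 11101)
  bit 0 = 1: r = r^2 * 7 mod 41 = 1^2 * 7 = 1*7 = 7
  bit 1 = 1: r = r^2 * 7 mod 41 = 7^2 * 7 = 8*7 = 15
  bit 2 = 1: r = r^2 * 7 mod 41 = 15^2 * 7 = 20*7 = 17
  bit 3 = 0: r = r^2 mod 41 = 17^2 = 2
  bit 4 = 1: r = r^2 * 7 mod 41 = 2^2 * 7 = 4*7 = 28
  -> A = 28
B = 7^5 mod 41  (bits of 5 = 101)
  bit 0 = 1: r = r^2 * 7 mod 41 = 1^2 * 7 = 1*7 = 7
  bit 1 = 0: r = r^2 mod 41 = 7^2 = 8
  bit 2 = 1: r = r^2 * 7 mod 41 = 8^2 * 7 = 23*7 = 38
  -> B = 38
s = B^a = 38^29 mod 41  (bits of 29 = 11101)
  bit 0 = 1: r = r^2 * 38 mod 41 = 1^2 * 38 = 1*38 = 38
  bit 1 = 1: r = r^2 * 38 mod 41 = 38^2 * 38 = 9*38 = 14
  bit 2 = 1: r = r^2 * 38 mod 41 = 14^2 * 38 = 32*38 = 27
  bit 3 = 0: r = r^2 mod 41 = 27^2 = 32
  bit 4 = 1: r = r^2 * 38 mod 41 = 32^2 * 38 = 40*38 = 3
  -> s = B^a = 3

Answer: 3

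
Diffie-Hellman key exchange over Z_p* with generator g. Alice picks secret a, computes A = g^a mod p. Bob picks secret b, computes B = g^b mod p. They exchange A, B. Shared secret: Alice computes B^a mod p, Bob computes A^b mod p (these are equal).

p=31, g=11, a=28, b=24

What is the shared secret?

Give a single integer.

Answer: 16

Derivation:
A = 11^28 mod 31  (bits of 28 = 11100)
  bit 0 = 1: r = r^2 * 11 mod 31 = 1^2 * 11 = 1*11 = 11
  bit 1 = 1: r = r^2 * 11 mod 31 = 11^2 * 11 = 28*11 = 29
  bit 2 = 1: r = r^2 * 11 mod 31 = 29^2 * 11 = 4*11 = 13
  bit 3 = 0: r = r^2 mod 31 = 13^2 = 14
  bit 4 = 0: r = r^2 mod 31 = 14^2 = 10
  -> A = 10
B = 11^24 mod 31  (bits of 24 = 11000)
  bit 0 = 1: r = r^2 * 11 mod 31 = 1^2 * 11 = 1*11 = 11
  bit 1 = 1: r = r^2 * 11 mod 31 = 11^2 * 11 = 28*11 = 29
  bit 2 = 0: r = r^2 mod 31 = 29^2 = 4
  bit 3 = 0: r = r^2 mod 31 = 4^2 = 16
  bit 4 = 0: r = r^2 mod 31 = 16^2 = 8
  -> B = 8
s = B^a = 8^28 mod 31  (bits of 28 = 11100)
  bit 0 = 1: r = r^2 * 8 mod 31 = 1^2 * 8 = 1*8 = 8
  bit 1 = 1: r = r^2 * 8 mod 31 = 8^2 * 8 = 2*8 = 16
  bit 2 = 1: r = r^2 * 8 mod 31 = 16^2 * 8 = 8*8 = 2
  bit 3 = 0: r = r^2 mod 31 = 2^2 = 4
  bit 4 = 0: r = r^2 mod 31 = 4^2 = 16
  -> s = B^a = 16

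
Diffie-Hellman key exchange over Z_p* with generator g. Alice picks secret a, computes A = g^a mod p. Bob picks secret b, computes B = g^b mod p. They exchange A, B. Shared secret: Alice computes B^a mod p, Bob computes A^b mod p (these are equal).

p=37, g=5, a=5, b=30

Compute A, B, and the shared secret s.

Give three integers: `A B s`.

Answer: 17 27 11

Derivation:
A = 5^5 mod 37  (bits of 5 = 101)
  bit 0 = 1: r = r^2 * 5 mod 37 = 1^2 * 5 = 1*5 = 5
  bit 1 = 0: r = r^2 mod 37 = 5^2 = 25
  bit 2 = 1: r = r^2 * 5 mod 37 = 25^2 * 5 = 33*5 = 17
  -> A = 17
B = 5^30 mod 37  (bits of 30 = 11110)
  bit 0 = 1: r = r^2 * 5 mod 37 = 1^2 * 5 = 1*5 = 5
  bit 1 = 1: r = r^2 * 5 mod 37 = 5^2 * 5 = 25*5 = 14
  bit 2 = 1: r = r^2 * 5 mod 37 = 14^2 * 5 = 11*5 = 18
  bit 3 = 1: r = r^2 * 5 mod 37 = 18^2 * 5 = 28*5 = 29
  bit 4 = 0: r = r^2 mod 37 = 29^2 = 27
  -> B = 27
s = B^a = 27^5 mod 37  (bits of 5 = 101)
  bit 0 = 1: r = r^2 * 27 mod 37 = 1^2 * 27 = 1*27 = 27
  bit 1 = 0: r = r^2 mod 37 = 27^2 = 26
  bit 2 = 1: r = r^2 * 27 mod 37 = 26^2 * 27 = 10*27 = 11
  -> s = B^a = 11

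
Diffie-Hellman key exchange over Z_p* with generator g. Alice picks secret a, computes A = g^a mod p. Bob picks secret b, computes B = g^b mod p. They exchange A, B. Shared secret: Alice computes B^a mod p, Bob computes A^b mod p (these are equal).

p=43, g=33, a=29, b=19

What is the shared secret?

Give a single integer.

A = 33^29 mod 43  (bits of 29 = 11101)
  bit 0 = 1: r = r^2 * 33 mod 43 = 1^2 * 33 = 1*33 = 33
  bit 1 = 1: r = r^2 * 33 mod 43 = 33^2 * 33 = 14*33 = 32
  bit 2 = 1: r = r^2 * 33 mod 43 = 32^2 * 33 = 35*33 = 37
  bit 3 = 0: r = r^2 mod 43 = 37^2 = 36
  bit 4 = 1: r = r^2 * 33 mod 43 = 36^2 * 33 = 6*33 = 26
  -> A = 26
B = 33^19 mod 43  (bits of 19 = 10011)
  bit 0 = 1: r = r^2 * 33 mod 43 = 1^2 * 33 = 1*33 = 33
  bit 1 = 0: r = r^2 mod 43 = 33^2 = 14
  bit 2 = 0: r = r^2 mod 43 = 14^2 = 24
  bit 3 = 1: r = r^2 * 33 mod 43 = 24^2 * 33 = 17*33 = 2
  bit 4 = 1: r = r^2 * 33 mod 43 = 2^2 * 33 = 4*33 = 3
  -> B = 3
s = B^a = 3^29 mod 43  (bits of 29 = 11101)
  bit 0 = 1: r = r^2 * 3 mod 43 = 1^2 * 3 = 1*3 = 3
  bit 1 = 1: r = r^2 * 3 mod 43 = 3^2 * 3 = 9*3 = 27
  bit 2 = 1: r = r^2 * 3 mod 43 = 27^2 * 3 = 41*3 = 37
  bit 3 = 0: r = r^2 mod 43 = 37^2 = 36
  bit 4 = 1: r = r^2 * 3 mod 43 = 36^2 * 3 = 6*3 = 18
  -> s = B^a = 18

Answer: 18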